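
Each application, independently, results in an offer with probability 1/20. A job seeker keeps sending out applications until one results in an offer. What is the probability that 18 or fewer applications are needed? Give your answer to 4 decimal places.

0.6028

Y = number of applications to the first success; geometric, p = 0.05.
P(Y ≤ 18) = 1 − (1−p)^18 = 1 − 0.397214 = 0.602786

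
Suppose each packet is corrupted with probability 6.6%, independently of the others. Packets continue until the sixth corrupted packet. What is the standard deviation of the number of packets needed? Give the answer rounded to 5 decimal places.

35.86783

Y = total packets until the sixth success; negative binomial with r=6, p=0.066.
SD(Y) = √[r(1−p)/p²] = √(1286.5013774) = 35.8678321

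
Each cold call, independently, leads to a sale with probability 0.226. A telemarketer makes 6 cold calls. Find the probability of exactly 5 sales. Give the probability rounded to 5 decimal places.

0.00274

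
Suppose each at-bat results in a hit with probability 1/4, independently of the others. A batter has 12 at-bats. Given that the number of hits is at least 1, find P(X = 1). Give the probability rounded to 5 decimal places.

0.13085

X ~ Binomial(12, 0.25). Want P(X=1 | X≥1) = P(X=1) / P(X≥1).
P(X=1) = C(12,1)·0.25^1·0.75^11 = 0.1267054
P(X≥1) = 1 − 0.0316764 = 0.9683236
Ratio = 0.1267054 / 0.9683236 = 0.1308503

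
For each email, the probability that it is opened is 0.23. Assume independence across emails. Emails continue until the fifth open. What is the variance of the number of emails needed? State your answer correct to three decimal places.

72.779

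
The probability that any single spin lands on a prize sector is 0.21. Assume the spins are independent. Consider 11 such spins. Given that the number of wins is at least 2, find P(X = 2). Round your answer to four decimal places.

0.4115

X ~ Binomial(11, 0.21). Want P(X=2 | X≥2) = P(X=2) / P(X≥2).
P(X=2) = C(11,2)·0.21^2·0.79^9 = 0.290700
P(X≥2) = 1 − 0.074799 − 0.218717 = 0.706483
Ratio = 0.290700 / 0.706483 = 0.411475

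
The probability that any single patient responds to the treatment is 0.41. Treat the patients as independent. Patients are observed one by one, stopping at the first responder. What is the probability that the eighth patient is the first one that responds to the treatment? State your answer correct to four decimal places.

Geometric (trials to first success), p = 0.41.
P(Y = 8) = (1−p)^7 · p = 0.024887 · 0.41 = 0.010203

0.0102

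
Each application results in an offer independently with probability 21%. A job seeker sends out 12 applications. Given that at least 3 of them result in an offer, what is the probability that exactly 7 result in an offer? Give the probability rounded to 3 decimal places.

X ~ Binomial(12, 0.21). Want P(X=7 | X≥3) = P(X=7) / P(X≥3).
P(X=7) = C(12,7)·0.21^7·0.79^5 = 0.00439
P(X≥3) = 1 − 0.05909 − 0.18849 − 0.27558 = 0.47683
Ratio = 0.00439 / 0.47683 = 0.00921

0.009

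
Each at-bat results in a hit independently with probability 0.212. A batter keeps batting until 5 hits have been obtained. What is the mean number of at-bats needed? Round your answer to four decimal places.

23.5849

Y = total at-bats until the fifth success; negative binomial with r=5, p=0.212.
E[Y] = r / p = 5 / 0.212 = 23.584906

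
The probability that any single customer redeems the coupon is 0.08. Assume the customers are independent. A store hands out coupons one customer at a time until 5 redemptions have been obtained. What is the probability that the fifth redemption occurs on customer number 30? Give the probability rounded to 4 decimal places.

0.0097

Y = trial on which the fifth success occurs; negative binomial, r=5, p=0.08.
P(Y=30) = C(29,4) · p^5 · (1−p)^25
= 23751 · 3.2768e-06 · 0.12436 = 0.009679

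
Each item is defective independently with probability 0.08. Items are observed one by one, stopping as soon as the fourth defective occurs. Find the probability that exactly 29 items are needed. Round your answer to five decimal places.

Y = trial on which the fourth success occurs; negative binomial, r=4, p=0.08.
P(Y=29) = C(28,3) · p^4 · (1−p)^25
= 3276 · 4.096e-05 · 0.12436 = 0.0166878

0.01669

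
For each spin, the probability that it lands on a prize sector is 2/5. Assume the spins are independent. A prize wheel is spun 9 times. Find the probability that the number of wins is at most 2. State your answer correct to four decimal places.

X ~ Binomial(9, 0.40); P(X ≤ 2) = Σ C(9,k) p^k (1−p)^(9−k) over k:
  k=0: C(9,0)·0.40^0·0.60^9 = 0.010078
  k=1: C(9,1)·0.40^1·0.60^8 = 0.060466
  k=2: C(9,2)·0.40^2·0.60^7 = 0.161243
Total = 0.231787

0.2318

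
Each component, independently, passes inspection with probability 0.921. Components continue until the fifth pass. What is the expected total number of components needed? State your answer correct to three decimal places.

Y = total components until the fifth success; negative binomial with r=5, p=0.921.
E[Y] = r / p = 5 / 0.921 = 5.42888

5.429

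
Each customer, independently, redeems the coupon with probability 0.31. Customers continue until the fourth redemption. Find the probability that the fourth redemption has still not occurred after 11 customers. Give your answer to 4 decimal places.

0.5402

Needing more than 11 customers ⇔ fewer than 4 successes in the first 11. With X ~ Binomial(11, 0.31), P(Y > 11) = P(X ≤ 3).
  k=0: C(11,0)·0.31^0·0.69^11 = 0.016879
  k=1: C(11,1)·0.31^1·0.69^10 = 0.083415
  k=2: C(11,2)·0.31^2·0.69^9 = 0.187382
  k=3: C(11,3)·0.31^3·0.69^8 = 0.252558
P(X ≤ 3) = 0.540234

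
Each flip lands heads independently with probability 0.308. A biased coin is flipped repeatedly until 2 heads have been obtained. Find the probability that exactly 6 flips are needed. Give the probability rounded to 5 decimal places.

Y = trial on which the second success occurs; negative binomial, r=2, p=0.308.
P(Y=6) = C(5,1) · p^2 · (1−p)^4
= 5 · 0.094864 · 0.22931 = 0.1087667

0.10877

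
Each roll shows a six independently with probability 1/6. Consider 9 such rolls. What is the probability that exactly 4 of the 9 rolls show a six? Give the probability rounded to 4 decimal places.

X ~ Binomial(n=9, p=0.166667).
P(X=4) = C(9,4) · p^4 · (1−p)^5
= 126 · 0.0007716 · 0.40188 = 0.039071

0.0391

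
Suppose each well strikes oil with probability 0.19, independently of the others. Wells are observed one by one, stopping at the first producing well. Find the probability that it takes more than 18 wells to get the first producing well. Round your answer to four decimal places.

Y = number of wells to the first success; geometric, p = 0.19.
P(Y > 18) = P(first 18 all fail) = (1−p)^18 = 0.022528

0.0225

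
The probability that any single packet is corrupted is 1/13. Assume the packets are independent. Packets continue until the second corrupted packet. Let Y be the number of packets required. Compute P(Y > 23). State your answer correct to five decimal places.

Needing more than 23 packets ⇔ fewer than 2 successes in the first 23. With X ~ Binomial(23, 0.076923), P(Y > 23) = P(X ≤ 1).
  k=0: C(23,0)·0.076923^0·0.923077^23 = 0.1586615
  k=1: C(23,1)·0.076923^1·0.923077^22 = 0.3041012
P(X ≤ 1) = 0.4627627

0.46276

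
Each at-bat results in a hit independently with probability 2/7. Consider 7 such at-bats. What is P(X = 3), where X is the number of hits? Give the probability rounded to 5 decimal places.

0.21250

X ~ Binomial(n=7, p=0.285714).
P(X=3) = C(7,3) · p^3 · (1−p)^4
= 35 · 0.023324 · 0.26031 = 0.2124965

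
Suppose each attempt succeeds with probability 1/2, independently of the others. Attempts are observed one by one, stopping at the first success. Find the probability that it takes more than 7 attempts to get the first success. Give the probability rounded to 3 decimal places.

0.008

Y = number of attempts to the first success; geometric, p = 0.50.
P(Y > 7) = P(first 7 all fail) = (1−p)^7 = 0.00781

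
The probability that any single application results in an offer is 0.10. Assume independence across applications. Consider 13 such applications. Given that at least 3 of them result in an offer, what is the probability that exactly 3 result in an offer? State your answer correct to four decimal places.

X ~ Binomial(13, 0.10). Want P(X=3 | X≥3) = P(X=3) / P(X≥3).
P(X=3) = C(13,3)·0.10^3·0.90^10 = 0.099722
P(X≥3) = 1 − 0.254187 − 0.367158 − 0.244772 = 0.133883
Ratio = 0.099722 / 0.133883 = 0.744846

0.7448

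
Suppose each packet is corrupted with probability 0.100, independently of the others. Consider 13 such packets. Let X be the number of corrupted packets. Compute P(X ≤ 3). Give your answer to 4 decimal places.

X ~ Binomial(13, 0.10); P(X ≤ 3) = Σ C(13,k) p^k (1−p)^(13−k) over k:
  k=0: C(13,0)·0.10^0·0.90^13 = 0.254187
  k=1: C(13,1)·0.10^1·0.90^12 = 0.367158
  k=2: C(13,2)·0.10^2·0.90^11 = 0.244772
  k=3: C(13,3)·0.10^3·0.90^10 = 0.099722
Total = 0.965839

0.9658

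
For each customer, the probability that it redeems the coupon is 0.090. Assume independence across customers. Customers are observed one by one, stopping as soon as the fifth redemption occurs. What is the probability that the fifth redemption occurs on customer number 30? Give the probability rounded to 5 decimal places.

Y = trial on which the fifth success occurs; negative binomial, r=5, p=0.09.
P(Y=30) = C(29,4) · p^5 · (1−p)^25
= 23751 · 5.9049e-06 · 0.094631 = 0.0132718

0.01327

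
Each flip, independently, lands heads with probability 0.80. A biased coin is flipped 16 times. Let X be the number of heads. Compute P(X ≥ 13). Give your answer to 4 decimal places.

X ~ Binomial(16, 0.80); P(X ≥ 13) = Σ C(16,k) p^k (1−p)^(16−k) over k:
  k=13: C(16,13)·0.80^13·0.20^3 = 0.246291
  k=14: C(16,14)·0.80^14·0.20^2 = 0.211106
  k=15: C(16,15)·0.80^15·0.20^1 = 0.112590
  k=16: C(16,16)·0.80^16·0.20^0 = 0.028147
Total = 0.598134

0.5981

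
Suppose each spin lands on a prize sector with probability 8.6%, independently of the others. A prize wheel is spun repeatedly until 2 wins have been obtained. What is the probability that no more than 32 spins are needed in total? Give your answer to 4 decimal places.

0.7743

Finishing within 32 spins ⇔ at least 2 successes in the first 32. With X ~ Binomial(32, 0.086), P(Y ≤ 32) = 1 − P(X ≤ 1).
  k=0: C(32,0)·0.086^0·0.914^32 = 0.056270
  k=1: C(32,1)·0.086^1·0.914^31 = 0.169426
1 − 0.225696 = 0.774304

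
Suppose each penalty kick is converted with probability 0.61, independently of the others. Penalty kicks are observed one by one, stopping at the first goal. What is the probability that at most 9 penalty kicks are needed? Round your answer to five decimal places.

0.99979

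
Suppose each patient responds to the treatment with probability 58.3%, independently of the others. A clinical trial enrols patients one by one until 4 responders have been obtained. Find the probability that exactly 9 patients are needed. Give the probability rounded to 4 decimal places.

0.0816

Y = trial on which the fourth success occurs; negative binomial, r=4, p=0.583.
P(Y=9) = C(8,3) · p^4 · (1−p)^5
= 56 · 0.11552 · 0.012609 = 0.081572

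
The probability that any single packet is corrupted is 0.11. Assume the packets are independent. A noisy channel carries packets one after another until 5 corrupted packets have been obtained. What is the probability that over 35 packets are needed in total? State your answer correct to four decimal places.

Needing more than 35 packets ⇔ fewer than 5 successes in the first 35. With X ~ Binomial(35, 0.11), P(Y > 35) = P(X ≤ 4).
  k=0: C(35,0)·0.11^0·0.89^35 = 0.016930
  k=1: C(35,1)·0.11^1·0.89^34 = 0.073235
  k=2: C(35,2)·0.11^2·0.89^33 = 0.153877
  k=3: C(35,3)·0.11^3·0.89^32 = 0.209203
  k=4: C(35,4)·0.11^4·0.89^31 = 0.206852
P(X ≤ 4) = 0.660097

0.6601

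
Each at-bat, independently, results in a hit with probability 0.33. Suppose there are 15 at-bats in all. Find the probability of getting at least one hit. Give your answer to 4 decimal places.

P(at least one) = 1 − P(none) = 1 − (1 − 0.33)^15
= 1 − 0.002461 = 0.997539

0.9975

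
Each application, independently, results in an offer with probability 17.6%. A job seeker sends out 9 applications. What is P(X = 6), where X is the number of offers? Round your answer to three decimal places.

0.001

X ~ Binomial(n=9, p=0.176).
P(X=6) = C(9,6) · p^6 · (1−p)^3
= 84 · 2.9722e-05 · 0.55948 = 0.00140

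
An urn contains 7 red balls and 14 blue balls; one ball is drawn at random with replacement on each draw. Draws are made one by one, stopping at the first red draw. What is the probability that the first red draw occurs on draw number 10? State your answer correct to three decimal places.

Geometric (trials to first success), p = 0.333333.
P(Y = 10) = (1−p)^9 · p = 0.026012 · 0.333333 = 0.00867

0.009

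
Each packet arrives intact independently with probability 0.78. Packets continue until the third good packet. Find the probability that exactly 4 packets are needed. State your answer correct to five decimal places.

Y = trial on which the third success occurs; negative binomial, r=3, p=0.78.
P(Y=4) = C(3,2) · p^3 · (1−p)^1
= 3 · 0.47455 · 0.22 = 0.3132043

0.31320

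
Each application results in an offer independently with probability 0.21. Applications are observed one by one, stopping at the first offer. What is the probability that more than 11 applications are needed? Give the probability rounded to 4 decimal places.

0.0748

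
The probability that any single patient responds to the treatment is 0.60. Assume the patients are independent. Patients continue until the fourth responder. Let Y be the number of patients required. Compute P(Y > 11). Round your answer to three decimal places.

0.029

Needing more than 11 patients ⇔ fewer than 4 successes in the first 11. With X ~ Binomial(11, 0.60), P(Y > 11) = P(X ≤ 3).
  k=0: C(11,0)·0.60^0·0.40^11 = 0.00004
  k=1: C(11,1)·0.60^1·0.40^10 = 0.00069
  k=2: C(11,2)·0.60^2·0.40^9 = 0.00519
  k=3: C(11,3)·0.60^3·0.40^8 = 0.02336
P(X ≤ 3) = 0.02928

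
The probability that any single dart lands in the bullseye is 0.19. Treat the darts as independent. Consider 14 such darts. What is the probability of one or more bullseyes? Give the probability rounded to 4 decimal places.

0.9477

P(at least one) = 1 − P(none) = 1 − (1 − 0.19)^14
= 1 − 0.052335 = 0.947665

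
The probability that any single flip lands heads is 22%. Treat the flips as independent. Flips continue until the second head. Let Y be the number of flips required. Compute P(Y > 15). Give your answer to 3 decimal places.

0.126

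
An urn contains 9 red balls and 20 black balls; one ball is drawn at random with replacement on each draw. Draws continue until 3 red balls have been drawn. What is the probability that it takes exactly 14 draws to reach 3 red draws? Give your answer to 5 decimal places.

0.03914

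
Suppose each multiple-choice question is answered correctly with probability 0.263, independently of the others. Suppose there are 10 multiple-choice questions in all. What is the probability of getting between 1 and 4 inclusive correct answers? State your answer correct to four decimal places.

0.8585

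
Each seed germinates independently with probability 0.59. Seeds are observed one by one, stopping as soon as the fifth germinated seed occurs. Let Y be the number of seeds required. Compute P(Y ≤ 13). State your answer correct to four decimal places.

0.9621

Finishing within 13 seeds ⇔ at least 5 successes in the first 13. With X ~ Binomial(13, 0.59), P(Y ≤ 13) = 1 − P(X ≤ 4).
  k=0: C(13,0)·0.59^0·0.41^13 = 0.000009
  k=1: C(13,1)·0.59^1·0.41^12 = 0.000173
  k=2: C(13,2)·0.59^2·0.41^11 = 0.001494
  k=3: C(13,3)·0.59^3·0.41^10 = 0.007884
  k=4: C(13,4)·0.59^4·0.41^9 = 0.028364
1 − 0.037925 = 0.962075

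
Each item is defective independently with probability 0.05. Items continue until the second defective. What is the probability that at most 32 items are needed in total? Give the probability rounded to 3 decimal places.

Finishing within 32 items ⇔ at least 2 successes in the first 32. With X ~ Binomial(32, 0.05), P(Y ≤ 32) = 1 − P(X ≤ 1).
  k=0: C(32,0)·0.05^0·0.95^32 = 0.19371
  k=1: C(32,1)·0.05^1·0.95^31 = 0.32625
1 − 0.51996 = 0.48004

0.480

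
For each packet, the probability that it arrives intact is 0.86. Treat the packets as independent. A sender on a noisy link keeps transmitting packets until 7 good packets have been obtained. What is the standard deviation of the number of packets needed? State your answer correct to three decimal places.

1.151

Y = total packets until the seventh success; negative binomial with r=7, p=0.86.
SD(Y) = √[r(1−p)/p²] = √(1.32504) = 1.15110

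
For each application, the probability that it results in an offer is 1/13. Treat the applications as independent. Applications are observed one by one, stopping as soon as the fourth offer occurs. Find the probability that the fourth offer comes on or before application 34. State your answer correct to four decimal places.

Finishing within 34 applications ⇔ at least 4 successes in the first 34. With X ~ Binomial(34, 0.076923), P(Y ≤ 34) = 1 − P(X ≤ 3).
  k=0: C(34,0)·0.076923^0·0.923077^34 = 0.065779
  k=1: C(34,1)·0.076923^1·0.923077^33 = 0.186374
  k=2: C(34,2)·0.076923^2·0.923077^32 = 0.256265
  k=3: C(34,3)·0.076923^3·0.923077^31 = 0.227791
1 − 0.736209 = 0.263791

0.2638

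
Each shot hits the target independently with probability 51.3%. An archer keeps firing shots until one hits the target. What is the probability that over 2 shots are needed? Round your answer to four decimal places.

0.2372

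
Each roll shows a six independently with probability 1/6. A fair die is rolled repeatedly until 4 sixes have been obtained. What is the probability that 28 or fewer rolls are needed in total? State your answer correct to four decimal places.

0.7093

Finishing within 28 rolls ⇔ at least 4 successes in the first 28. With X ~ Binomial(28, 0.166667), P(Y ≤ 28) = 1 − P(X ≤ 3).
  k=0: C(28,0)·0.166667^0·0.833333^28 = 0.006066
  k=1: C(28,1)·0.166667^1·0.833333^27 = 0.033971
  k=2: C(28,2)·0.166667^2·0.833333^26 = 0.091723
  k=3: C(28,3)·0.166667^3·0.833333^25 = 0.158986
1 − 0.290746 = 0.709254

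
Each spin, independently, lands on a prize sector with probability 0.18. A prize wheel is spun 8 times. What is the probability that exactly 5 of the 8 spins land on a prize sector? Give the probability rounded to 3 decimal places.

0.006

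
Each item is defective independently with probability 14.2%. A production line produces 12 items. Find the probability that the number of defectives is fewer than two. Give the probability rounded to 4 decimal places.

0.4753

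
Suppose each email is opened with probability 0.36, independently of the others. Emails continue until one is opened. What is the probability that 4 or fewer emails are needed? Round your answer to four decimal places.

0.8322

Y = number of emails to the first success; geometric, p = 0.36.
P(Y ≤ 4) = 1 − (1−p)^4 = 1 − 0.167772 = 0.832228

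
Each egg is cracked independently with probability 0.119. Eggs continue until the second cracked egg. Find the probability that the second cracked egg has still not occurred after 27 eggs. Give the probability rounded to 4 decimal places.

0.1519

Needing more than 27 eggs ⇔ fewer than 2 successes in the first 27. With X ~ Binomial(27, 0.119), P(Y > 27) = P(X ≤ 1).
  k=0: C(27,0)·0.119^0·0.881^27 = 0.032685
  k=1: C(27,1)·0.119^1·0.881^26 = 0.119202
P(X ≤ 1) = 0.151887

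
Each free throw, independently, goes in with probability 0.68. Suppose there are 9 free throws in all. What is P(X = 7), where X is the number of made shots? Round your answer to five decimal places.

X ~ Binomial(n=9, p=0.68).
P(X=7) = C(9,7) · p^7 · (1−p)^2
= 36 · 0.06723 · 0.1024 = 0.2478363

0.24784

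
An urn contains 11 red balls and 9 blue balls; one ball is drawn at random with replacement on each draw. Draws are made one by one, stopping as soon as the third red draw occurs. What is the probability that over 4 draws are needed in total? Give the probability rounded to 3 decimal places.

0.609

Needing more than 4 draws ⇔ fewer than 3 successes in the first 4. With X ~ Binomial(4, 0.55), P(Y > 4) = P(X ≤ 2).
  k=0: C(4,0)·0.55^0·0.45^4 = 0.04101
  k=1: C(4,1)·0.55^1·0.45^3 = 0.20047
  k=2: C(4,2)·0.55^2·0.45^2 = 0.36754
P(X ≤ 2) = 0.60902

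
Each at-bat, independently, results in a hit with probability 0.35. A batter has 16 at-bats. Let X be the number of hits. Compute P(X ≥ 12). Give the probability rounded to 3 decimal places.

X ~ Binomial(16, 0.35); P(X ≥ 12) = Σ C(16,k) p^k (1−p)^(16−k) over k:
  k=12: C(16,12)·0.35^12·0.65^4 = 0.00110
  k=13: C(16,13)·0.35^13·0.65^3 = 0.00018
  k=14: C(16,14)·0.35^14·0.65^2 = 0.00002
  k=15: C(16,15)·0.35^15·0.65^1 = 0.00000
  k=16: C(16,16)·0.35^16·0.65^0 = 0.00000
Total = 0.00130

0.001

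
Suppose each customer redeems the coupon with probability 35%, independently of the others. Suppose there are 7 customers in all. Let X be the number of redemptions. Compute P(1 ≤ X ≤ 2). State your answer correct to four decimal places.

X ~ Binomial(7, 0.35); P(1 ≤ X ≤ 2) = Σ C(7,k) p^k (1−p)^(7−k) over k:
  k=1: C(7,1)·0.35^1·0.65^6 = 0.184776
  k=2: C(7,2)·0.35^2·0.65^5 = 0.298485
Total = 0.483261

0.4833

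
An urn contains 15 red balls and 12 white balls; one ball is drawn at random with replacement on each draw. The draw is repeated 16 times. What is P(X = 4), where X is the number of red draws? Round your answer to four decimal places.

0.0103

X ~ Binomial(n=16, p=0.555556).
P(X=4) = C(16,4) · p^4 · (1−p)^12
= 1820 · 0.09526 · 5.9403e-05 = 0.010299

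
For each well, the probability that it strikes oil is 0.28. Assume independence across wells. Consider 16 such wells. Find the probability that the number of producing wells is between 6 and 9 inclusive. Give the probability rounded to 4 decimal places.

X ~ Binomial(16, 0.28); P(6 ≤ X ≤ 9) = Σ C(16,k) p^k (1−p)^(16−k) over k:
  k=6: C(16,6)·0.28^6·0.72^10 = 0.144477
  k=7: C(16,7)·0.28^7·0.72^9 = 0.080265
  k=8: C(16,8)·0.28^8·0.72^8 = 0.035116
  k=9: C(16,9)·0.28^9·0.72^7 = 0.012139
Total = 0.271996

0.2720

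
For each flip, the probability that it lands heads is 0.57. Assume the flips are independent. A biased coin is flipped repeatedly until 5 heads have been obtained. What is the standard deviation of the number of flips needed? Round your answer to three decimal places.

2.572

Y = total flips until the fifth success; negative binomial with r=5, p=0.57.
SD(Y) = √[r(1−p)/p²] = √(6.61742) = 2.57243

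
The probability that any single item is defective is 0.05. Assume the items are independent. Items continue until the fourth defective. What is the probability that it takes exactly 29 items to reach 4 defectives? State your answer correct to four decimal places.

Y = trial on which the fourth success occurs; negative binomial, r=4, p=0.05.
P(Y=29) = C(28,3) · p^4 · (1−p)^25
= 3276 · 6.25e-06 · 0.27739 = 0.005680

0.0057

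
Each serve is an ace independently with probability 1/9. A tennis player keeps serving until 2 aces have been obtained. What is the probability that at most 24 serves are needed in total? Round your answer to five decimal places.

Finishing within 24 serves ⇔ at least 2 successes in the first 24. With X ~ Binomial(24, 0.111111), P(Y ≤ 24) = 1 − P(X ≤ 1).
  k=0: C(24,0)·0.111111^0·0.888889^24 = 0.0592024
  k=1: C(24,1)·0.111111^1·0.888889^23 = 0.1776073
1 − 0.2368097 = 0.7631903

0.76319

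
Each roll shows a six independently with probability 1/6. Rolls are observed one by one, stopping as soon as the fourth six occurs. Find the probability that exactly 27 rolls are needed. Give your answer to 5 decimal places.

0.03028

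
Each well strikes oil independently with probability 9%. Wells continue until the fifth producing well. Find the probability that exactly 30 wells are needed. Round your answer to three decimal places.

Y = trial on which the fifth success occurs; negative binomial, r=5, p=0.09.
P(Y=30) = C(29,4) · p^5 · (1−p)^25
= 23751 · 5.9049e-06 · 0.094631 = 0.01327

0.013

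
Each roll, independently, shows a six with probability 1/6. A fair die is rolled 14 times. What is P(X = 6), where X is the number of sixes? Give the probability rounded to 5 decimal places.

0.01497

X ~ Binomial(n=14, p=0.166667).
P(X=6) = C(14,6) · p^6 · (1−p)^8
= 3003 · 2.1433e-05 · 0.23257 = 0.0149692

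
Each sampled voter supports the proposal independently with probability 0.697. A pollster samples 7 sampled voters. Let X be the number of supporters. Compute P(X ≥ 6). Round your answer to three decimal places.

X ~ Binomial(7, 0.697); P(X ≥ 6) = Σ C(7,k) p^k (1−p)^(7−k) over k:
  k=6: C(7,6)·0.697^6·0.303^1 = 0.24319
  k=7: C(7,7)·0.697^7·0.303^0 = 0.07992
Total = 0.32310

0.323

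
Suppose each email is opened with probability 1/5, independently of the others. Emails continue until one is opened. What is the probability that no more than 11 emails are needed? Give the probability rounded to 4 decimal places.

Y = number of emails to the first success; geometric, p = 0.20.
P(Y ≤ 11) = 1 − (1−p)^11 = 1 − 0.085899 = 0.914101

0.9141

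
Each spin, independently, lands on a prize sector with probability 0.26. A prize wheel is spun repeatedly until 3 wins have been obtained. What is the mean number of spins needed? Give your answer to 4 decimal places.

Y = total spins until the third success; negative binomial with r=3, p=0.26.
E[Y] = r / p = 3 / 0.26 = 11.538462

11.5385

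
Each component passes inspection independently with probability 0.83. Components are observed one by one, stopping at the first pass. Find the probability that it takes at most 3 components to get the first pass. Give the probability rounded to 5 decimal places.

0.99509

Y = number of components to the first success; geometric, p = 0.83.
P(Y ≤ 3) = 1 − (1−p)^3 = 1 − 0.0049130 = 0.9950870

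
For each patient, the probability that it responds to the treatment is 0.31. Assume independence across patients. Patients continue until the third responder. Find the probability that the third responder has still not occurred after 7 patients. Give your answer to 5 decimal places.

Needing more than 7 patients ⇔ fewer than 3 successes in the first 7. With X ~ Binomial(7, 0.31), P(Y > 7) = P(X ≤ 2).
  k=0: C(7,0)·0.31^0·0.69^7 = 0.0744635
  k=1: C(7,1)·0.31^1·0.69^6 = 0.2341824
  k=2: C(7,2)·0.31^2·0.69^5 = 0.3156372
P(X ≤ 2) = 0.6242831

0.62428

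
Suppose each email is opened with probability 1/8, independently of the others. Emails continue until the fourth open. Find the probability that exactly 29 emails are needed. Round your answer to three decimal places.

Y = trial on which the fourth success occurs; negative binomial, r=4, p=0.125.
P(Y=29) = C(28,3) · p^4 · (1−p)^25
= 3276 · 0.00024414 · 0.035498 = 0.02839

0.028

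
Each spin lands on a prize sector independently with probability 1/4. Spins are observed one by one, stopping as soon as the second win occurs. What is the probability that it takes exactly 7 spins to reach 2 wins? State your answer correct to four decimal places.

0.0890

Y = trial on which the second success occurs; negative binomial, r=2, p=0.25.
P(Y=7) = C(6,1) · p^2 · (1−p)^5
= 6 · 0.0625 · 0.2373 = 0.088989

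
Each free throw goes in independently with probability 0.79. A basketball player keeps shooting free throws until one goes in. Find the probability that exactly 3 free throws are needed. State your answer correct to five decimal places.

Geometric (trials to first success), p = 0.79.
P(Y = 3) = (1−p)^2 · p = 0.0441 · 0.79 = 0.0348390

0.03484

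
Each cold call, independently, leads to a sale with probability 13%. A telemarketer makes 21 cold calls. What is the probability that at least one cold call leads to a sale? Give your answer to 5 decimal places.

0.94631

P(at least one) = 1 − P(none) = 1 − (1 − 0.13)^21
= 1 − 0.0536913 = 0.9463087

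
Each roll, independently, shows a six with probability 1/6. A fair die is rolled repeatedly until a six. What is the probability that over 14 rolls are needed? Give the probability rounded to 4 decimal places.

Y = number of rolls to the first success; geometric, p = 0.166667.
P(Y > 14) = P(first 14 all fail) = (1−p)^14 = 0.077887

0.0779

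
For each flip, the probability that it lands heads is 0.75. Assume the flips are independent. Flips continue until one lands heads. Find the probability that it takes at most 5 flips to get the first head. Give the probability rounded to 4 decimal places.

0.9990

Y = number of flips to the first success; geometric, p = 0.75.
P(Y ≤ 5) = 1 − (1−p)^5 = 1 − 0.000977 = 0.999023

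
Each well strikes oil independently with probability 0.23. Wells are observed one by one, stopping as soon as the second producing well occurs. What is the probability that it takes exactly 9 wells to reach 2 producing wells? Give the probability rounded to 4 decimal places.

Y = trial on which the second success occurs; negative binomial, r=2, p=0.23.
P(Y=9) = C(8,1) · p^2 · (1−p)^7
= 8 · 0.0529 · 0.16049 = 0.067917

0.0679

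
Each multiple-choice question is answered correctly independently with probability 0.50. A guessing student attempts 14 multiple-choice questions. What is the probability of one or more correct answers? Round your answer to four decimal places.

0.9999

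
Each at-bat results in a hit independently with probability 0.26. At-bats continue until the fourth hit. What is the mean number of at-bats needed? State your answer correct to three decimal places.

Y = total at-bats until the fourth success; negative binomial with r=4, p=0.26.
E[Y] = r / p = 4 / 0.26 = 15.38462

15.385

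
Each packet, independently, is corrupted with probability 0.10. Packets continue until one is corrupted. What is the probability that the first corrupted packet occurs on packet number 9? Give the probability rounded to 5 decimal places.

Geometric (trials to first success), p = 0.10.
P(Y = 9) = (1−p)^8 · p = 0.43047 · 0.10 = 0.0430467

0.04305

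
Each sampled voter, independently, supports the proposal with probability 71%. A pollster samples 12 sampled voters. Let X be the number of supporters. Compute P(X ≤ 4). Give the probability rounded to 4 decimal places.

0.0076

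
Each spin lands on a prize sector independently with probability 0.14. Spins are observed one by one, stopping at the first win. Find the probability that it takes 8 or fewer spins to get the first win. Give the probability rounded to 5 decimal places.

0.70078

Y = number of spins to the first success; geometric, p = 0.14.
P(Y ≤ 8) = 1 − (1−p)^8 = 1 − 0.2992179 = 0.7007821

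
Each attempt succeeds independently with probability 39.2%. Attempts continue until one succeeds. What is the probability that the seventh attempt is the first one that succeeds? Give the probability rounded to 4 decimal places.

0.0198

Geometric (trials to first success), p = 0.392.
P(Y = 7) = (1−p)^6 · p = 0.050515 · 0.392 = 0.019802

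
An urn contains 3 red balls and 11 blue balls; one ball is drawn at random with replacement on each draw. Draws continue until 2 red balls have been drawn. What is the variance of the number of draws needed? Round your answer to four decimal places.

34.2222

Y = total draws until the second success; negative binomial with r=2, p=0.214286.
Var(Y) = r(1−p)/p² = 2·0.785714 / 0.214286² = 34.222222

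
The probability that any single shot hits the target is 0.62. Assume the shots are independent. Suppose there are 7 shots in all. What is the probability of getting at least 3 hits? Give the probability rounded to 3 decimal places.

X ~ Binomial(7, 0.62); P(X ≥ 3) = Σ C(7,k) p^k (1−p)^(7−k) over k:
  k=3: C(7,3)·0.62^3·0.38^4 = 0.17393
  k=4: C(7,4)·0.62^4·0.38^3 = 0.28378
  k=5: C(7,5)·0.62^5·0.38^2 = 0.27781
  k=6: C(7,6)·0.62^6·0.38^1 = 0.15109
  k=7: C(7,7)·0.62^7·0.38^0 = 0.03522
Total = 0.92183

0.922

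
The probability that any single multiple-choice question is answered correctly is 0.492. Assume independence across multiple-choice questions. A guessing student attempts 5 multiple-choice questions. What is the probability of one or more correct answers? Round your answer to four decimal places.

0.9662

P(at least one) = 1 − P(none) = 1 − (1 − 0.492)^5
= 1 − 0.033831 = 0.966169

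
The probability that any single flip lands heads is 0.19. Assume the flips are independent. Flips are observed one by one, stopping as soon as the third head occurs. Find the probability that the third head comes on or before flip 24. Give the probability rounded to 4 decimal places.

0.8612

Finishing within 24 flips ⇔ at least 3 successes in the first 24. With X ~ Binomial(24, 0.19), P(Y ≤ 24) = 1 − P(X ≤ 2).
  k=0: C(24,0)·0.19^0·0.81^24 = 0.006363
  k=1: C(24,1)·0.19^1·0.81^23 = 0.035820
  k=2: C(24,2)·0.19^2·0.81^22 = 0.096624
1 − 0.138807 = 0.861193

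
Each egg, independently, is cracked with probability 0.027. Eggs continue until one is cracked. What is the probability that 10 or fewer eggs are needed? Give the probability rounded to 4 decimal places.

0.2394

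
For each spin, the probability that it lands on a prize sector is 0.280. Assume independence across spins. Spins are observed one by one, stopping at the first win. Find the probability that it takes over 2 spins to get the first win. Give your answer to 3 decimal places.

0.518

Y = number of spins to the first success; geometric, p = 0.28.
P(Y > 2) = P(first 2 all fail) = (1−p)^2 = 0.51840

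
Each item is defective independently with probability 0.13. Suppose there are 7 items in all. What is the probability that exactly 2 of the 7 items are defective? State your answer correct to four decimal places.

0.1769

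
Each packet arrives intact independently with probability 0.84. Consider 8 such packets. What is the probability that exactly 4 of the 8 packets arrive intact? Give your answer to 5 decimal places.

0.02284

X ~ Binomial(n=8, p=0.84).
P(X=4) = C(8,4) · p^4 · (1−p)^4
= 70 · 0.49787 · 0.00065536 = 0.0228399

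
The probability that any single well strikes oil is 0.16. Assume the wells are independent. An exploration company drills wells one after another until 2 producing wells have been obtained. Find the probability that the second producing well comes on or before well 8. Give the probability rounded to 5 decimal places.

0.37441

Finishing within 8 wells ⇔ at least 2 successes in the first 8. With X ~ Binomial(8, 0.16), P(Y ≤ 8) = 1 − P(X ≤ 1).
  k=0: C(8,0)·0.16^0·0.84^8 = 0.2478759
  k=1: C(8,1)·0.16^1·0.84^7 = 0.3777156
1 − 0.6255915 = 0.3744085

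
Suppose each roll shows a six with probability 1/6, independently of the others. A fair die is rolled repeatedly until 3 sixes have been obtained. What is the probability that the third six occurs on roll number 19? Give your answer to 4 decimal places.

Y = trial on which the third success occurs; negative binomial, r=3, p=0.166667.
P(Y=19) = C(18,2) · p^3 · (1−p)^16
= 153 · 0.0046296 · 0.054088 = 0.038312

0.0383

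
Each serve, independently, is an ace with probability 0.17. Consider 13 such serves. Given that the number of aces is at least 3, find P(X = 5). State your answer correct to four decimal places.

0.1070

X ~ Binomial(13, 0.17). Want P(X=5 | X≥3) = P(X=5) / P(X≥3).
P(X=5) = C(13,5)·0.17^5·0.83^8 = 0.041157
P(X≥3) = 1 − 0.088719 − 0.236227 − 0.290303 = 0.384751
Ratio = 0.041157 / 0.384751 = 0.106971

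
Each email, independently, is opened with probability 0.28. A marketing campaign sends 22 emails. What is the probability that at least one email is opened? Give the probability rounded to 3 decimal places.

0.999

P(at least one) = 1 − P(none) = 1 − (1 − 0.28)^22
= 1 − 0.00073 = 0.99927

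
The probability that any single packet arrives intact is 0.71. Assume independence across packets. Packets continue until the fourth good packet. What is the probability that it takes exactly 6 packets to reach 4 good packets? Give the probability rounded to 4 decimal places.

0.2137

Y = trial on which the fourth success occurs; negative binomial, r=4, p=0.71.
P(Y=6) = C(5,3) · p^4 · (1−p)^2
= 10 · 0.25412 · 0.0841 = 0.213712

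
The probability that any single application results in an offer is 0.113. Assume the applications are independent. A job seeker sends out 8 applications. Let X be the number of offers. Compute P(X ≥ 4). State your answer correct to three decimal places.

0.008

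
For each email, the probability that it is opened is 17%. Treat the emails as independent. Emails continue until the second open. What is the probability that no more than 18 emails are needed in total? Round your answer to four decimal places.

Finishing within 18 emails ⇔ at least 2 successes in the first 18. With X ~ Binomial(18, 0.17), P(Y ≤ 18) = 1 − P(X ≤ 1).
  k=0: C(18,0)·0.17^0·0.83^18 = 0.034947
  k=1: C(18,1)·0.17^1·0.83^17 = 0.128839
1 − 0.163786 = 0.836214

0.8362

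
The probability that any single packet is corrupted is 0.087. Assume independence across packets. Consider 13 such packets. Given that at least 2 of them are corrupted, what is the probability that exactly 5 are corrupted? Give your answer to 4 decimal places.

0.0099

X ~ Binomial(13, 0.087). Want P(X=5 | X≥2) = P(X=5) / P(X≥2).
P(X=5) = C(13,5)·0.087^5·0.913^8 = 0.003097
P(X≥2) = 1 − 0.306281 − 0.379413 = 0.314306
Ratio = 0.003097 / 0.314306 = 0.009853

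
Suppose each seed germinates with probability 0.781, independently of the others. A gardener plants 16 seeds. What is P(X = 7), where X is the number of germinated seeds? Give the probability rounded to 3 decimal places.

X ~ Binomial(n=16, p=0.781).
P(X=7) = C(16,7) · p^7 · (1−p)^9
= 11440 · 0.17724 · 1.1588e-06 = 0.00235

0.002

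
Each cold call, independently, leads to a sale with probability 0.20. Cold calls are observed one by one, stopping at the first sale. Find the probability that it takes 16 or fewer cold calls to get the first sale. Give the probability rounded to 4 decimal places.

0.9719

Y = number of cold calls to the first success; geometric, p = 0.20.
P(Y ≤ 16) = 1 − (1−p)^16 = 1 − 0.028147 = 0.971853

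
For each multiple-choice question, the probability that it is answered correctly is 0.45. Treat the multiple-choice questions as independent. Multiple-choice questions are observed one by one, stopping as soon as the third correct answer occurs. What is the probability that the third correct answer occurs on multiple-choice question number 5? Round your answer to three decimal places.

0.165

Y = trial on which the third success occurs; negative binomial, r=3, p=0.45.
P(Y=5) = C(4,2) · p^3 · (1−p)^2
= 6 · 0.091125 · 0.3025 = 0.16539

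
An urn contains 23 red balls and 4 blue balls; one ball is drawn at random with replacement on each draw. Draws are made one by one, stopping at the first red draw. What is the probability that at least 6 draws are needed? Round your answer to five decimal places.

0.00007

Y = number of draws to the first success; geometric, p = 0.851852.
P(Y > 5) = P(first 5 all fail) = (1−p)^5 = 0.0000714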